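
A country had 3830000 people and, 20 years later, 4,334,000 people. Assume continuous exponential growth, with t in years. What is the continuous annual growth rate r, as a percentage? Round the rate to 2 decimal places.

r ≈ 0.62% per year

4334000 = 3830000 · e^(r·20)
e^(20r) = 4334000/3830000 = 1.13159
r = ln(1.13159) / 20 = 0.12363 / 20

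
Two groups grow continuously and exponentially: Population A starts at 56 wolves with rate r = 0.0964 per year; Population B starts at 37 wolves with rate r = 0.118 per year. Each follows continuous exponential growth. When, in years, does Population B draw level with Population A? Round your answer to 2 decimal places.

t ≈ 19.19 years

56·e^(0.0964t) = 37·e^(0.118t)
56/37 = e^((0.118 − 0.0964)t) → ln(1.51351) = 0.0216·t
t = 0.41443 / 0.0216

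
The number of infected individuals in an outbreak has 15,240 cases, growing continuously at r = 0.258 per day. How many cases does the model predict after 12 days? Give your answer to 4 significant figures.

P(12) = 15240 · e^(0.258·12) = 15240 · e^(3.096)
= 15240 · 22.10934 ≈ 336946.29

≈ 336,900 cases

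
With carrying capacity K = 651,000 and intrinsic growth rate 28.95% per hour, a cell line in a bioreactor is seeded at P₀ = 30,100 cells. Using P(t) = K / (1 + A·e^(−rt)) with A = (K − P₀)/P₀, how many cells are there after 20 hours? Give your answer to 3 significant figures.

≈ 612,000 cells

A = (651000 − 30100)/30100 = 20.62791
P(20) = 651000 / (1 + 20.62791·e^(−0.2895·20)) = 651000 / (1 + 20.62791·0.003058)
= 651000 / 1.06308 ≈ 612371.73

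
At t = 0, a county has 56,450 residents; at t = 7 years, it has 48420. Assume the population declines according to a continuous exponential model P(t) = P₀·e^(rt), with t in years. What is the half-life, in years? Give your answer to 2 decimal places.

half-life ≈ 31.62 years

r = ln(48420/56450) / 7 = ln(0.85775) / 7 ≈ -0.02192 per year
half-life = ln 2 / |r| = 0.69315 / 0.02192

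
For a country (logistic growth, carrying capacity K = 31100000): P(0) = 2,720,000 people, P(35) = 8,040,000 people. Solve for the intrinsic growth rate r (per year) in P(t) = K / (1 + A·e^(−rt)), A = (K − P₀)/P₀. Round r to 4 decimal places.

A = (31100000 − 2720000)/2720000 = 10.43382
8040000 = 31100000/(1 + 10.43382·e^(−r·35)) → e^(−35r) = (3.86816 − 1)/10.43382 = 0.274891
r = −ln(0.274891)/35 = 1.29138/35

r ≈ 0.0369 per year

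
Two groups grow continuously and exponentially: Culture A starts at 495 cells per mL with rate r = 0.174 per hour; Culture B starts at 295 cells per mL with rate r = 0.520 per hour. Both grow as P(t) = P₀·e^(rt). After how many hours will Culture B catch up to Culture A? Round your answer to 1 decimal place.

495·e^(0.174t) = 295·e^(0.52t)
495/295 = e^((0.52 − 0.174)t) → ln(1.67797) = 0.346·t
t = 0.51758 / 0.346

t ≈ 1.5 hours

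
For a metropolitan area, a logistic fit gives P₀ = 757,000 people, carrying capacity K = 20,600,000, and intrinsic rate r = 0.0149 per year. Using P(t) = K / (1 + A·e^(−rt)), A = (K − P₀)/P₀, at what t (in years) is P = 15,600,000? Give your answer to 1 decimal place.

A = (20600000 − 757000)/757000 = 26.21268
15600000 = 20600000/(1 + 26.21268·e^(−0.0149t)) → 1 + 26.21268·e^(−0.0149t) = 1.32051
e^(−0.0149t) = 0.012227 → t = ln(81.78357)/0.0149 = 4.40408/0.0149

t ≈ 295.6 years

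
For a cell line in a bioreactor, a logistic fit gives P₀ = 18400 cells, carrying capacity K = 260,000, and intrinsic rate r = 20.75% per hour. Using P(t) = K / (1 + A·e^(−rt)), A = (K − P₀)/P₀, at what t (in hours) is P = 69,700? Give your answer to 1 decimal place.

A = (260000 − 18400)/18400 = 13.13043
69700 = 260000/(1 + 13.13043·e^(−0.2075t)) → 1 + 13.13043·e^(−0.2075t) = 3.73027
e^(−0.2075t) = 0.207935 → t = ln(4.8092)/0.2075 = 1.57053/0.2075

t ≈ 7.6 hours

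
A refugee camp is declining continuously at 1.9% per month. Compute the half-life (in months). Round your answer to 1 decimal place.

half-life ≈ 36.5 months

half-life = ln(2) / |r| = 0.69315 / 0.019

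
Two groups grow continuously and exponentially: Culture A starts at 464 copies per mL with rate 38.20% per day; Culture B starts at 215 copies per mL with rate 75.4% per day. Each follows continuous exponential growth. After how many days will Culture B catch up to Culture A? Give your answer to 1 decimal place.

t ≈ 2.1 days

464·e^(0.382t) = 215·e^(0.754t)
464/215 = e^((0.754 − 0.382)t) → ln(2.15814) = 0.372·t
t = 0.76925 / 0.372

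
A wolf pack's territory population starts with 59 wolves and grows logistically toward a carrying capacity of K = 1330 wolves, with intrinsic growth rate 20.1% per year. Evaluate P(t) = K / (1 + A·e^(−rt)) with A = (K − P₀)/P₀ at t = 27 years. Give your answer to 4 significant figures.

≈ 1,215 wolves

A = (1330 − 59)/59 = 21.54237
P(27) = 1330 / (1 + 21.54237·e^(−0.201·27)) = 1330 / (1 + 21.54237·0.004396)
= 1330 / 1.09471 ≈ 1214.94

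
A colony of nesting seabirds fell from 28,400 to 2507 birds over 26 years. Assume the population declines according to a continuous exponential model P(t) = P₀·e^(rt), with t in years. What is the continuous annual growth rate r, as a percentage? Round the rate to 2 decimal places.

r ≈ -9.34% per year

2507 = 28400 · e^(r·26)
e^(26r) = 2507/28400 = 0.08827
r = ln(0.08827) / 26 = -2.4273 / 26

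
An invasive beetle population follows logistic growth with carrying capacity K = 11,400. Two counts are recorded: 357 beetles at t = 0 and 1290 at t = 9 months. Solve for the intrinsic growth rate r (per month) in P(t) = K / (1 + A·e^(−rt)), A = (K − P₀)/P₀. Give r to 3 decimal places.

r ≈ 0.153 per month

A = (11400 − 357)/357 = 30.93277
1290 = 11400/(1 + 30.93277·e^(−r·9)) → e^(−9r) = (8.83721 − 1)/30.93277 = 0.253363
r = −ln(0.253363)/9 = 1.37293/9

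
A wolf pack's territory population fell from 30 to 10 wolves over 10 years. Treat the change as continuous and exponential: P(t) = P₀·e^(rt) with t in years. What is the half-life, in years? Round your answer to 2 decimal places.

r = ln(10/30) / 10 = ln(0.33333) / 10 ≈ -0.109861 per year
half-life = ln 2 / |r| = 0.69315 / 0.109861

half-life ≈ 6.31 years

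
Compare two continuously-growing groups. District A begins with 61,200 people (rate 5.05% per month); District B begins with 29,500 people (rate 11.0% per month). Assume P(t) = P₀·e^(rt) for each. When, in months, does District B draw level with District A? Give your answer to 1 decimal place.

61200·e^(0.0505t) = 29500·e^(0.11t)
61200/29500 = e^((0.11 − 0.0505)t) → ln(2.07458) = 0.0595·t
t = 0.72976 / 0.0595

t ≈ 12.3 months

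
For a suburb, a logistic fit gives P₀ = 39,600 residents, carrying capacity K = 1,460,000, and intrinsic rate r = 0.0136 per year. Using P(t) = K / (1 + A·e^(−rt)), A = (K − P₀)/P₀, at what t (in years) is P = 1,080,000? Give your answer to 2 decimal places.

A = (1460000 − 39600)/39600 = 35.86869
1080000 = 1460000/(1 + 35.86869·e^(−0.0136t)) → 1 + 35.86869·e^(−0.0136t) = 1.35185
e^(−0.0136t) = 0.009809 → t = ln(101.94258)/0.0136 = 4.62441/0.0136

t ≈ 340.03 years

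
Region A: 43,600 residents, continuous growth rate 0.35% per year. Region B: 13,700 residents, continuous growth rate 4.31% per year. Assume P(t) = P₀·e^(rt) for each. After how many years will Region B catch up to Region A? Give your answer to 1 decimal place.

43600·e^(0.0035t) = 13700·e^(0.0431t)
43600/13700 = e^((0.0431 − 0.0035)t) → ln(3.18248) = 0.0396·t
t = 1.15766 / 0.0396

t ≈ 29.2 years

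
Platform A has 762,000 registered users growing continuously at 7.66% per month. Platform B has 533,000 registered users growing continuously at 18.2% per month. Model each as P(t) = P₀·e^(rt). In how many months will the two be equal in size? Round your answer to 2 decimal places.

t ≈ 3.39 months

762000·e^(0.0766t) = 533000·e^(0.182t)
762000/533000 = e^((0.182 − 0.0766)t) → ln(1.42964) = 0.1054·t
t = 0.35743 / 0.1054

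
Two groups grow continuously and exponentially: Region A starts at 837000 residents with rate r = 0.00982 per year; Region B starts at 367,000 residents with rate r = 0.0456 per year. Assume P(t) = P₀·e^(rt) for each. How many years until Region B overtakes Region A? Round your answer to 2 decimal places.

837000·e^(0.00982t) = 367000·e^(0.0456t)
837000/367000 = e^((0.0456 − 0.00982)t) → ln(2.28065) = 0.03578·t
t = 0.82446 / 0.03578

t ≈ 23.04 years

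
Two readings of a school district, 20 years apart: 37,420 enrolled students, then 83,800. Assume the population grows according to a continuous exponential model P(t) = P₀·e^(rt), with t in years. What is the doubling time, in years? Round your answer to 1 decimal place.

doubling time ≈ 17.2 years

r = ln(83800/37420) / 20 = ln(2.23944) / 20 ≈ 0.040311 per year
doubling time = ln 2 / |r| = 0.69315 / 0.040311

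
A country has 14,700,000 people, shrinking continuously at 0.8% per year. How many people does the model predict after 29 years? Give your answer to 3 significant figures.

P(29) = 14700000 · e^(-0.008·29) = 14700000 · e^(-0.232)
= 14700000 · 0.79295 ≈ 11656308.01

≈ 11,700,000 people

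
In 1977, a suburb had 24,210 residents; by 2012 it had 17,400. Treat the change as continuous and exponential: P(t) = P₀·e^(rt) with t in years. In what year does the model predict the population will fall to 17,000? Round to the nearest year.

r = ln(17400/24210) / 35 = -0.3303/35 ≈ -0.009437 per year
t = ln(17000/24210) / r = -0.35355/-0.009437 ≈ 37.46 years after 1977

year 2014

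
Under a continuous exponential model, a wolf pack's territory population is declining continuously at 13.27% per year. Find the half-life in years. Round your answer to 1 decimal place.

half-life = ln(2) / |r| = 0.69315 / 0.1327

half-life ≈ 5.2 years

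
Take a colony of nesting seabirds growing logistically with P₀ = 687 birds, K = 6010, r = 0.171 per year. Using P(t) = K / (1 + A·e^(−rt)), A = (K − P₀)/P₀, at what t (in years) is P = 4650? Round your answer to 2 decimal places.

t ≈ 19.16 years

A = (6010 − 687)/687 = 7.74818
4650 = 6010/(1 + 7.74818·e^(−0.171t)) → 1 + 7.74818·e^(−0.171t) = 1.29247
e^(−0.171t) = 0.037747 → t = ln(26.49194)/0.171 = 3.27684/0.171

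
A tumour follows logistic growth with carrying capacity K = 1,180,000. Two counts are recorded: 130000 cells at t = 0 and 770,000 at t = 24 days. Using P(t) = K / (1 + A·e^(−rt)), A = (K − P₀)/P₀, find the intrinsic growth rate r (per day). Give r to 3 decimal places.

A = (1180000 − 130000)/130000 = 8.07692
770000 = 1180000/(1 + 8.07692·e^(−r·24)) → e^(−24r) = (1.53247 − 1)/8.07692 = 0.065925
r = −ln(0.065925)/24 = 2.71924/24

r ≈ 0.113 per day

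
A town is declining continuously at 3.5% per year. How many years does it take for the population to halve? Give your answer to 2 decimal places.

half-life = ln(2) / |r| = 0.69315 / 0.035

half-life ≈ 19.80 years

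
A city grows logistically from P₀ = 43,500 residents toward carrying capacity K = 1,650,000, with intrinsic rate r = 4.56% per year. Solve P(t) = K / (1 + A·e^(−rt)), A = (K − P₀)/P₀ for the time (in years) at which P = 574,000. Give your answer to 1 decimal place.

A = (1650000 − 43500)/43500 = 36.93103
574000 = 1650000/(1 + 36.93103·e^(−0.0456t)) → 1 + 36.93103·e^(−0.0456t) = 2.87456
e^(−0.0456t) = 0.050759 → t = ln(19.70113)/0.0456 = 2.98068/0.0456

t ≈ 65.4 years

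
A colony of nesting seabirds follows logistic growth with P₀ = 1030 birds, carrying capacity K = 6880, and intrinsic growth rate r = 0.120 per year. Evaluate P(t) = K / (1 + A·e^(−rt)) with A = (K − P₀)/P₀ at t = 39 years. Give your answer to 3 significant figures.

A = (6880 − 1030)/1030 = 5.67961
P(39) = 6880 / (1 + 5.67961·e^(−0.12·39)) = 6880 / (1 + 5.67961·0.009279)
= 6880 / 1.0527 ≈ 6535.57

≈ 6,540 birds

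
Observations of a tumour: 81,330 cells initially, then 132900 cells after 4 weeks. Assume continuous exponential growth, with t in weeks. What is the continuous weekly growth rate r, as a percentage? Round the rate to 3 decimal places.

r ≈ 12.277% per week

132900 = 81330 · e^(r·4)
e^(4r) = 132900/81330 = 1.63408
r = ln(1.63408) / 4 = 0.49108 / 4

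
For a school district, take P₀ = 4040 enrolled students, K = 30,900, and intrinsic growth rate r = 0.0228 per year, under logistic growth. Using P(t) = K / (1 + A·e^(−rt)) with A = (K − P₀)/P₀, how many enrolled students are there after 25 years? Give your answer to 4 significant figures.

≈ 6,492 enrolled students

A = (30900 − 4040)/4040 = 6.64851
P(25) = 30900 / (1 + 6.64851·e^(−0.0228·25)) = 30900 / (1 + 6.64851·0.565525)
= 30900 / 4.7599 ≈ 6491.73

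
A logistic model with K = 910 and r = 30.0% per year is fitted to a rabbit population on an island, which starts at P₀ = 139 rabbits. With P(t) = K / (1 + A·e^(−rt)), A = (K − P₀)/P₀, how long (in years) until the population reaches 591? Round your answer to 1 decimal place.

A = (910 − 139)/139 = 5.54676
591 = 910/(1 + 5.54676·e^(−0.3t)) → 1 + 5.54676·e^(−0.3t) = 1.53976
e^(−0.3t) = 0.097311 → t = ln(10.27629)/0.3 = 2.32984/0.3

t ≈ 7.8 years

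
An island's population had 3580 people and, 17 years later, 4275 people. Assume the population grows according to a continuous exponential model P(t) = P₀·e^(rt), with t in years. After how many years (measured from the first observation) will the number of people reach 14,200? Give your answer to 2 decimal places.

r = ln(4275/3580) / 17 ≈ 0.010437 per year
t = ln(14200/3580) / r = 1.37788 / 0.010437 ≈ 132.024

t ≈ 132.02 years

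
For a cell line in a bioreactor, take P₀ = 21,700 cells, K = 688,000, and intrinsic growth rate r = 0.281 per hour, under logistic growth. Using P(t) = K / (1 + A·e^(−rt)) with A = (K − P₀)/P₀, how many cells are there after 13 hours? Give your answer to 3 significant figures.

≈ 383,000 cells

A = (688000 − 21700)/21700 = 30.70507
P(13) = 688000 / (1 + 30.70507·e^(−0.281·13)) = 688000 / (1 + 30.70507·0.025913)
= 688000 / 1.79567 ≈ 383144.15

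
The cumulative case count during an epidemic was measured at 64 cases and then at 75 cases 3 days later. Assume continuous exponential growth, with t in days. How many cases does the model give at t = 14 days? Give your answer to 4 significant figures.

r = ln(75/64) / 3 ≈ 0.052868 per day
P(14) = 64 · e^(0.052868·14) = 64 · 2.09626 ≈ 134.16

≈ 134.2 cases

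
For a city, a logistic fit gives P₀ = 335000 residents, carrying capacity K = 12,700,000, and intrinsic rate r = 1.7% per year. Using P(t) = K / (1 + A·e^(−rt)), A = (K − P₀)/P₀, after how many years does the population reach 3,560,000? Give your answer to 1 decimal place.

t ≈ 156.8 years

A = (12700000 − 335000)/335000 = 36.91045
3560000 = 12700000/(1 + 36.91045·e^(−0.017t)) → 1 + 36.91045·e^(−0.017t) = 3.56742
e^(−0.017t) = 0.069558 → t = ln(14.3765)/0.017 = 2.66559/0.017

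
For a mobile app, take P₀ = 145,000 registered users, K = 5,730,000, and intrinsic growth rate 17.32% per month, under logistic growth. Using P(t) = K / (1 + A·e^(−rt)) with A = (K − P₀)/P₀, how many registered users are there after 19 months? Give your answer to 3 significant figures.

≈ 2,350,000 registered users

A = (5730000 − 145000)/145000 = 38.51724
P(19) = 5730000 / (1 + 38.51724·e^(−0.1732·19)) = 5730000 / (1 + 38.51724·0.037224)
= 5730000 / 2.43377 ≈ 2354373.92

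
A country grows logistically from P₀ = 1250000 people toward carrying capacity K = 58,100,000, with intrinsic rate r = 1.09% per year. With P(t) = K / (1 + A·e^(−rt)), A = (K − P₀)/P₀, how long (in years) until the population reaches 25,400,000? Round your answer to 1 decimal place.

t ≈ 327.0 years

A = (58100000 − 1250000)/1250000 = 45.48
25400000 = 58100000/(1 + 45.48·e^(−0.0109t)) → 1 + 45.48·e^(−0.0109t) = 2.2874
e^(−0.0109t) = 0.028307 → t = ln(35.32697)/0.0109 = 3.56465/0.0109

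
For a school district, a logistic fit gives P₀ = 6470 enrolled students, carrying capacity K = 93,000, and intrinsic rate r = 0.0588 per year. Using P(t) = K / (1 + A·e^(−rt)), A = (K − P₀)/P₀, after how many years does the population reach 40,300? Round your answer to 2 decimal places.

t ≈ 39.54 years

A = (93000 − 6470)/6470 = 13.37403
40300 = 93000/(1 + 13.37403·e^(−0.0588t)) → 1 + 13.37403·e^(−0.0588t) = 2.30769
e^(−0.0588t) = 0.097778 → t = ln(10.2272)/0.0588 = 2.32505/0.0588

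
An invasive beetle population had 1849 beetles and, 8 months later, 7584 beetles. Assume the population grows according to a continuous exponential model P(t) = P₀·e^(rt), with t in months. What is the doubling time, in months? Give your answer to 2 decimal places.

r = ln(7584/1849) / 8 = ln(4.10168) / 8 ≈ 0.176424 per month
doubling time = ln 2 / |r| = 0.69315 / 0.176424

doubling time ≈ 3.93 months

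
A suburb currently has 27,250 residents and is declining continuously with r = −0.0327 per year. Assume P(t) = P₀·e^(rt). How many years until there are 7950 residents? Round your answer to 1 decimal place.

t ≈ 37.7 years

7950 = 27250 · e^(-0.0327·t)
t = ln(7950/27250) / -0.0327 = ln(0.29174) / -0.0327 = -1.23188 / -0.0327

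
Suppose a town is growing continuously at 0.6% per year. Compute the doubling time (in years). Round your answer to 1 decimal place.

doubling time = ln(2) / |r| = 0.69315 / 0.006

doubling time ≈ 115.5 years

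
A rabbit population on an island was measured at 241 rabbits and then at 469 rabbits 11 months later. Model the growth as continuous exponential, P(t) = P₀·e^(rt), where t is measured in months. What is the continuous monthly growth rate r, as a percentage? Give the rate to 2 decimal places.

469 = 241 · e^(r·11)
e^(11r) = 469/241 = 1.94606
r = ln(1.94606) / 11 = 0.66581 / 11

r ≈ 6.05% per month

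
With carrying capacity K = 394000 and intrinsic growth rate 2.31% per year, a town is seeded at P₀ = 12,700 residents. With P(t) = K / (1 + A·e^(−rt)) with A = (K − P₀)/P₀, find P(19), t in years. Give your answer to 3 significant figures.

A = (394000 − 12700)/12700 = 30.02362
P(19) = 394000 / (1 + 30.02362·e^(−0.0231·19)) = 394000 / (1 + 30.02362·0.644745)
= 394000 / 20.35759 ≈ 19353.96

≈ 19,400 residents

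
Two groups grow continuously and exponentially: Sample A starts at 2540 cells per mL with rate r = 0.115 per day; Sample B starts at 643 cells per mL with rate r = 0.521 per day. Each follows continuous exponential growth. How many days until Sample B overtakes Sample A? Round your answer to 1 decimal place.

2540·e^(0.115t) = 643·e^(0.521t)
2540/643 = e^((0.521 − 0.115)t) → ln(3.95023) = 0.406·t
t = 1.37377 / 0.406

t ≈ 3.4 days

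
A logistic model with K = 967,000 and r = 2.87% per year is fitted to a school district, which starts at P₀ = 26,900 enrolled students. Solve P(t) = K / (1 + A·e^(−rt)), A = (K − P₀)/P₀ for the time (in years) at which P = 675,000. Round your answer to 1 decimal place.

A = (967000 − 26900)/26900 = 34.94796
675000 = 967000/(1 + 34.94796·e^(−0.0287t)) → 1 + 34.94796·e^(−0.0287t) = 1.43259
e^(−0.0287t) = 0.012378 → t = ln(80.78723)/0.0287 = 4.39182/0.0287

t ≈ 153.0 years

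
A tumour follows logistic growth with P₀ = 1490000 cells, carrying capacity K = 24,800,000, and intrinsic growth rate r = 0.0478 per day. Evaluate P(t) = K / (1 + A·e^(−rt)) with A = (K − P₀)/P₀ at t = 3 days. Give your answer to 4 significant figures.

A = (24800000 − 1490000)/1490000 = 15.6443
P(3) = 24800000 / (1 + 15.6443·e^(−0.0478·3)) = 24800000 / (1 + 15.6443·0.866407)
= 24800000 / 14.55433 ≈ 1703959.82

≈ 1,704,000 cells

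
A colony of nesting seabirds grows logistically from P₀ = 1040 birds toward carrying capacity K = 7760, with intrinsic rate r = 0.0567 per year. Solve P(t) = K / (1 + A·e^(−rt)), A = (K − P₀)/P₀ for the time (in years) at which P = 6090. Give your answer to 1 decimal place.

A = (7760 − 1040)/1040 = 6.46154
6090 = 7760/(1 + 6.46154·e^(−0.0567t)) → 1 + 6.46154·e^(−0.0567t) = 1.27422
e^(−0.0567t) = 0.042439 → t = ln(23.56333)/0.0567 = 3.15969/0.0567

t ≈ 55.7 years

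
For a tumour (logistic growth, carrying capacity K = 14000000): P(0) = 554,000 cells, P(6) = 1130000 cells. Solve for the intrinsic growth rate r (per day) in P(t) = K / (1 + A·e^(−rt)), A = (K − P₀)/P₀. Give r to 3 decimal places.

r ≈ 0.126 per day

A = (14000000 − 554000)/554000 = 24.27076
1130000 = 14000000/(1 + 24.27076·e^(−r·6)) → e^(−6r) = (12.38938 − 1)/24.27076 = 0.469263
r = −ln(0.469263)/6 = 0.75659/6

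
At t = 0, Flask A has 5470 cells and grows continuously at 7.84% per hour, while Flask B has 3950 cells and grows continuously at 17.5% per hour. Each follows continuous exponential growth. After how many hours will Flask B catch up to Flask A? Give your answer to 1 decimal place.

5470·e^(0.0784t) = 3950·e^(0.175t)
5470/3950 = e^((0.175 − 0.0784)t) → ln(1.38481) = 0.0966·t
t = 0.32556 / 0.0966

t ≈ 3.4 hours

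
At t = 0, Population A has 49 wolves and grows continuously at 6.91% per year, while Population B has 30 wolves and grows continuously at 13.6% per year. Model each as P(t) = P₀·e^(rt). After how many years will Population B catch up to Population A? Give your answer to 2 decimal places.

t ≈ 7.33 years

49·e^(0.0691t) = 30·e^(0.136t)
49/30 = e^((0.136 − 0.0691)t) → ln(1.63333) = 0.0669·t
t = 0.49062 / 0.0669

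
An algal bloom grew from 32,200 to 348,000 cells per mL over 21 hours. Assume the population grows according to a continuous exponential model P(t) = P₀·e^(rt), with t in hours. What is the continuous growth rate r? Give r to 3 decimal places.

r ≈ 0.113 per hour

348000 = 32200 · e^(r·21)
e^(21r) = 348000/32200 = 10.80745
r = ln(10.80745) / 21 = 2.38024 / 21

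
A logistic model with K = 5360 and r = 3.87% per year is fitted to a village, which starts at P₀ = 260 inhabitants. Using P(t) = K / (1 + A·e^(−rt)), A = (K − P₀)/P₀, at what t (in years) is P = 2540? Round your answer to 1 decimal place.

A = (5360 − 260)/260 = 19.61538
2540 = 5360/(1 + 19.61538·e^(−0.0387t)) → 1 + 19.61538·e^(−0.0387t) = 2.11024
e^(−0.0387t) = 0.0566 → t = ln(17.66776)/0.0387 = 2.87174/0.0387

t ≈ 74.2 years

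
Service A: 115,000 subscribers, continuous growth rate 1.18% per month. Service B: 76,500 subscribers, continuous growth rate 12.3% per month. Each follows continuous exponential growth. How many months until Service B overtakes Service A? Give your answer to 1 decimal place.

t ≈ 3.7 months

115000·e^(0.0118t) = 76500·e^(0.123t)
115000/76500 = e^((0.123 − 0.0118)t) → ln(1.50327) = 0.1112·t
t = 0.40764 / 0.1112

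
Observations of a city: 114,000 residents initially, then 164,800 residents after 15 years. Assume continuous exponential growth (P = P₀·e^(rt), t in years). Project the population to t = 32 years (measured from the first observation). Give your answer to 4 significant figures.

≈ 250,200 residents

r = ln(164800/114000) / 15 ≈ 0.024569 per year
P(32) = 114000 · e^(0.024569·32) = 114000 · 2.19505 ≈ 250236.05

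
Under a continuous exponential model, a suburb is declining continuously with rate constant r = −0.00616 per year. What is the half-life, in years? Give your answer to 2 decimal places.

half-life ≈ 112.52 years

half-life = ln(2) / |r| = 0.69315 / 0.00616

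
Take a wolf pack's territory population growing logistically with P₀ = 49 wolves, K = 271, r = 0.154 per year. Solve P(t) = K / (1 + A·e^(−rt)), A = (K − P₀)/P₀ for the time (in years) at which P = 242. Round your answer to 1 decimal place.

t ≈ 23.6 years

A = (271 − 49)/49 = 4.53061
242 = 271/(1 + 4.53061·e^(−0.154t)) → 1 + 4.53061·e^(−0.154t) = 1.11983
e^(−0.154t) = 0.02645 → t = ln(37.80718)/0.154 = 3.6325/0.154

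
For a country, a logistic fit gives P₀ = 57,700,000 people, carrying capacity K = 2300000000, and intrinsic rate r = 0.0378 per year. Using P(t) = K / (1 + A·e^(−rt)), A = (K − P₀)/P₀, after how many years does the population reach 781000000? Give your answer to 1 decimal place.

A = (2300000000 − 57700000)/57700000 = 38.86135
781000000 = 2300000000/(1 + 38.86135·e^(−0.0378t)) → 1 + 38.86135·e^(−0.0378t) = 2.94494
e^(−0.0378t) = 0.050048 → t = ln(19.98072)/0.0378 = 2.99477/0.0378

t ≈ 79.2 years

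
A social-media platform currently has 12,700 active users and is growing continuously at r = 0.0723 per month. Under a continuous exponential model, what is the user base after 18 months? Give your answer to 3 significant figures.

≈ 46,700 active users

P(18) = 12700 · e^(0.0723·18) = 12700 · e^(1.3014)
= 12700 · 3.67444 ≈ 46665.35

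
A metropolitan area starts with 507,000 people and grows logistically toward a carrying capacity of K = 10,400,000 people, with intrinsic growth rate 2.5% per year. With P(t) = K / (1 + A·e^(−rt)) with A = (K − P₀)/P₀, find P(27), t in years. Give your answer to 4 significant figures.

A = (10400000 − 507000)/507000 = 19.51282
P(27) = 10400000 / (1 + 19.51282·e^(−0.025·27)) = 10400000 / (1 + 19.51282·0.509156)
= 10400000 / 10.93508 ≈ 951067.76

≈ 951,100 people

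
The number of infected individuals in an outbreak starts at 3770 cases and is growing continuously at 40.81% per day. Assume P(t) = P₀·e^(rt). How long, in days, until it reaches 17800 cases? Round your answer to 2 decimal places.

17800 = 3770 · e^(0.4081·t)
t = ln(17800/3770) / 0.4081 = ln(4.72149) / 0.4081 = 1.55212 / 0.4081

t ≈ 3.80 days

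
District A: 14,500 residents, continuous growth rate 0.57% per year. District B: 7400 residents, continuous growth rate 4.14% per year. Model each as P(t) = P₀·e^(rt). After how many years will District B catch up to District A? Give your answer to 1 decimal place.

14500·e^(0.0057t) = 7400·e^(0.0414t)
14500/7400 = e^((0.0414 − 0.0057)t) → ln(1.95946) = 0.0357·t
t = 0.67267 / 0.0357

t ≈ 18.8 years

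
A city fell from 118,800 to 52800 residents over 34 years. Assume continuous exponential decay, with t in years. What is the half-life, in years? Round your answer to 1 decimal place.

half-life ≈ 29.1 years

r = ln(52800/118800) / 34 = ln(0.44444) / 34 ≈ -0.023851 per year
half-life = ln 2 / |r| = 0.69315 / 0.023851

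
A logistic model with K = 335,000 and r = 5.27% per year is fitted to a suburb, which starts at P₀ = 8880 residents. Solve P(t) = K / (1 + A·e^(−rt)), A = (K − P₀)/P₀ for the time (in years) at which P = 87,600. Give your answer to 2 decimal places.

t ≈ 48.68 years

A = (335000 − 8880)/8880 = 36.72523
87600 = 335000/(1 + 36.72523·e^(−0.0527t)) → 1 + 36.72523·e^(−0.0527t) = 3.8242
e^(−0.0527t) = 0.076901 → t = ln(13.00376)/0.0527 = 2.56524/0.0527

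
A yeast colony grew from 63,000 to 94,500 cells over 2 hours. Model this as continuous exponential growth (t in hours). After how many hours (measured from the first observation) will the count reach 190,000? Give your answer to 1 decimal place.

t ≈ 5.4 hours

r = ln(94500/63000) / 2 ≈ 0.202733 per hour
t = ln(190000/63000) / r = 1.10389 / 0.202733 ≈ 5.445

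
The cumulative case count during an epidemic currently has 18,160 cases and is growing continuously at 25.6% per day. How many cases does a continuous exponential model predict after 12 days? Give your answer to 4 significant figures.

P(12) = 18160 · e^(0.256·12) = 18160 · e^(3.072)
= 18160 · 21.58503 ≈ 391984.14

≈ 392,000 cases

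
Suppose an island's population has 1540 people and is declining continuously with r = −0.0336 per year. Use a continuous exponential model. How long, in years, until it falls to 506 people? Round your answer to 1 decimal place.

506 = 1540 · e^(-0.0336·t)
t = ln(506/1540) / -0.0336 = ln(0.32857) / -0.0336 = -1.113 / -0.0336

t ≈ 33.1 years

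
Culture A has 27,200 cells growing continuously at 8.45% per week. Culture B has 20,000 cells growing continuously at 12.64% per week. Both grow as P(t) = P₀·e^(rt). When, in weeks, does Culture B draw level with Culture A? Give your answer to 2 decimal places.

t ≈ 7.34 weeks

27200·e^(0.0845t) = 20000·e^(0.1264t)
27200/20000 = e^((0.1264 − 0.0845)t) → ln(1.36) = 0.0419·t
t = 0.30748 / 0.0419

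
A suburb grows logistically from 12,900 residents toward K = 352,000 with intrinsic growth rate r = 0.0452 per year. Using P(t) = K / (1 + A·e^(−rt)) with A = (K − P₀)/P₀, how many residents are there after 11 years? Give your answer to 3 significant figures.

≈ 20,700 residents

A = (352000 − 12900)/12900 = 26.28682
P(11) = 352000 / (1 + 26.28682·e^(−0.0452·11)) = 352000 / (1 + 26.28682·0.608231)
= 352000 / 16.98847 ≈ 20719.94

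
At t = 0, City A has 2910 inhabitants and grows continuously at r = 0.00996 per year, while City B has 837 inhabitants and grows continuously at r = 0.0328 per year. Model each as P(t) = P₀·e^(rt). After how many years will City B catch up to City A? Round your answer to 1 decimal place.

t ≈ 54.6 years

2910·e^(0.00996t) = 837·e^(0.0328t)
2910/837 = e^((0.0328 − 0.00996)t) → ln(3.4767) = 0.02284·t
t = 1.24608 / 0.02284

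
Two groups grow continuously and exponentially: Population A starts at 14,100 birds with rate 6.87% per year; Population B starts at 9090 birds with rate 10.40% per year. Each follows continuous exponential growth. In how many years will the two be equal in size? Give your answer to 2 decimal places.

t ≈ 12.44 years

14100·e^(0.0687t) = 9090·e^(0.104t)
14100/9090 = e^((0.104 − 0.0687)t) → ln(1.55116) = 0.0353·t
t = 0.439 / 0.0353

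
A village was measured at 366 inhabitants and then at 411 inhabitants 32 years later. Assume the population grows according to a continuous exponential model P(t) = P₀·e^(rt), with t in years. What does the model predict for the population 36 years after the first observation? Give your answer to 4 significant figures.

r = ln(411/366) / 32 ≈ 0.003624 per year
P(36) = 366 · e^(0.003624·36) = 366 · 1.13935 ≈ 417

≈ 417.0 inhabitants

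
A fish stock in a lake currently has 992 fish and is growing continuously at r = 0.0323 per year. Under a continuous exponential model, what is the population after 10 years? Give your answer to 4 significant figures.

≈ 1,370 fish

P(10) = 992 · e^(0.0323·10) = 992 · e^(0.323)
= 992 · 1.38127 ≈ 1370.22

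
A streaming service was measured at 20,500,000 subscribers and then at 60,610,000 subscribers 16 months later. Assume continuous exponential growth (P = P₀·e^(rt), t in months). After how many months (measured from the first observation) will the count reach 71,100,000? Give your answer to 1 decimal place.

r = ln(60610000/20500000) / 16 ≈ 0.067752 per month
t = ln(71100000/20500000) / r = 1.24366 / 0.067752 ≈ 18.356

t ≈ 18.4 months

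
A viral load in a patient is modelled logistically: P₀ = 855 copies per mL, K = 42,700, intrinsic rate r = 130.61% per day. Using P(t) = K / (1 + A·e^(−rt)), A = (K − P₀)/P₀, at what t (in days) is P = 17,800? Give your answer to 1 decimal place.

t ≈ 2.7 days

A = (42700 − 855)/855 = 48.94152
17800 = 42700/(1 + 48.94152·e^(−1.3061t)) → 1 + 48.94152·e^(−1.3061t) = 2.39888
e^(−1.3061t) = 0.028583 → t = ln(34.98631)/1.3061 = 3.55496/1.3061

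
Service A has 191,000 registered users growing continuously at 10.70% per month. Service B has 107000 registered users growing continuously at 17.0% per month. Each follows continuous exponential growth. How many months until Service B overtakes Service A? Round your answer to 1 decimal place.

t ≈ 9.2 months

191000·e^(0.107t) = 107000·e^(0.17t)
191000/107000 = e^((0.17 − 0.107)t) → ln(1.78505) = 0.063·t
t = 0.57944 / 0.063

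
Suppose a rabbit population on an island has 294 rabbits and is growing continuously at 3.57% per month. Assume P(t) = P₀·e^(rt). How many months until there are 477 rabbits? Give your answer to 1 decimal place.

t ≈ 13.6 months

477 = 294 · e^(0.0357·t)
t = ln(477/294) / 0.0357 = ln(1.62245) / 0.0357 = 0.48394 / 0.0357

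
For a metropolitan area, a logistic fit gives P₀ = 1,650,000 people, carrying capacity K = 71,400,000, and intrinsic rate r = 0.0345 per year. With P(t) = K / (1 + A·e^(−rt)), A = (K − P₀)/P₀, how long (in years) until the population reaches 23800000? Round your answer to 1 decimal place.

A = (71400000 − 1650000)/1650000 = 42.27273
23800000 = 71400000/(1 + 42.27273·e^(−0.0345t)) → 1 + 42.27273·e^(−0.0345t) = 3
e^(−0.0345t) = 0.047312 → t = ln(21.13636)/0.0345 = 3.05099/0.0345

t ≈ 88.4 years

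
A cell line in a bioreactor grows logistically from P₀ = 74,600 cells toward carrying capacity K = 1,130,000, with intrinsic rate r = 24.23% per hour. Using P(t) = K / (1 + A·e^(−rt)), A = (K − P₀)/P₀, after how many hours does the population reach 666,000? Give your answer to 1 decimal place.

t ≈ 12.4 hours

A = (1130000 − 74600)/74600 = 14.14745
666000 = 1130000/(1 + 14.14745·e^(−0.2423t)) → 1 + 14.14745·e^(−0.2423t) = 1.6967
e^(−0.2423t) = 0.049245 → t = ln(20.30647)/0.2423 = 3.01094/0.2423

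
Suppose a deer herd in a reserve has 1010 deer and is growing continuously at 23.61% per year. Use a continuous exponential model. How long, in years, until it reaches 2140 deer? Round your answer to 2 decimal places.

t ≈ 3.18 years

2140 = 1010 · e^(0.2361·t)
t = ln(2140/1010) / 0.2361 = ln(2.11881) / 0.2361 = 0.75086 / 0.2361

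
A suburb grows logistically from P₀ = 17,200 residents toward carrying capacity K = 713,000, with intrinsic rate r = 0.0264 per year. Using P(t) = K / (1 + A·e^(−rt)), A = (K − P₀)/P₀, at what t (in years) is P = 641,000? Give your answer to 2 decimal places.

t ≈ 222.97 years

A = (713000 − 17200)/17200 = 40.45349
641000 = 713000/(1 + 40.45349·e^(−0.0264t)) → 1 + 40.45349·e^(−0.0264t) = 1.11232
e^(−0.0264t) = 0.002777 → t = ln(360.14842)/0.0264 = 5.88652/0.0264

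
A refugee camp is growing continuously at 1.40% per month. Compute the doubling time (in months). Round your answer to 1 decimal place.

doubling time = ln(2) / |r| = 0.69315 / 0.014

doubling time ≈ 49.5 months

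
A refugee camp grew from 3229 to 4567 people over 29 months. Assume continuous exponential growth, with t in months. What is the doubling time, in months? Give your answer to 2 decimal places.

r = ln(4567/3229) / 29 = ln(1.41437) / 29 ≈ 0.011955 per month
doubling time = ln 2 / |r| = 0.69315 / 0.011955

doubling time ≈ 57.98 months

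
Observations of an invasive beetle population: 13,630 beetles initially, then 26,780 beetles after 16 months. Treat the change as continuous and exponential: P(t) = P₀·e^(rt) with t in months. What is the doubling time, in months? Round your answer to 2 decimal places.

doubling time ≈ 16.42 months

r = ln(26780/13630) / 16 = ln(1.96478) / 16 ≈ 0.042211 per month
doubling time = ln 2 / |r| = 0.69315 / 0.042211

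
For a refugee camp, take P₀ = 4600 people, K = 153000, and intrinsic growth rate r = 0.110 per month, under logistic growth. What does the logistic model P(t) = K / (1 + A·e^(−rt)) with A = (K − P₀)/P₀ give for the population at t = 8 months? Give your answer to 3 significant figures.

A = (153000 − 4600)/4600 = 32.26087
P(8) = 153000 / (1 + 32.26087·e^(−0.11·8)) = 153000 / (1 + 32.26087·0.414783)
= 153000 / 14.38126 ≈ 10638.85

≈ 10,600 people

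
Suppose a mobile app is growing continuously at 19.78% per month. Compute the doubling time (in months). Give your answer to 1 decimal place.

doubling time ≈ 3.5 months

doubling time = ln(2) / |r| = 0.69315 / 0.1978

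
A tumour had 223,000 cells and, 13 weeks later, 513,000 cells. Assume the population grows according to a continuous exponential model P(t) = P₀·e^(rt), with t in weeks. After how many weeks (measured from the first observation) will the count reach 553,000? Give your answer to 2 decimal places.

r = ln(513000/223000) / 13 ≈ 0.064085 per week
t = ln(553000/223000) / r = 0.90819 / 0.064085 ≈ 14.172

t ≈ 14.17 weeks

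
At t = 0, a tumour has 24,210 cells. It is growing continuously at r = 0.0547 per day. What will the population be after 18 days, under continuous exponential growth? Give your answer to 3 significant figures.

P(18) = 24210 · e^(0.0547·18) = 24210 · e^(0.9846)
= 24210 · 2.67674 ≈ 64803.9

≈ 64,800 cells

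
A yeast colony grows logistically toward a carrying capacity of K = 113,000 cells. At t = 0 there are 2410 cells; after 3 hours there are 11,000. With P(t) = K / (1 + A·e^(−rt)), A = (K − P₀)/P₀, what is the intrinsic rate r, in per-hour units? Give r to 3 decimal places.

r ≈ 0.533 per hour

A = (113000 − 2410)/2410 = 45.88797
11000 = 113000/(1 + 45.88797·e^(−r·3)) → e^(−3r) = (10.27273 − 1)/45.88797 = 0.202073
r = −ln(0.202073)/3 = 1.59913/3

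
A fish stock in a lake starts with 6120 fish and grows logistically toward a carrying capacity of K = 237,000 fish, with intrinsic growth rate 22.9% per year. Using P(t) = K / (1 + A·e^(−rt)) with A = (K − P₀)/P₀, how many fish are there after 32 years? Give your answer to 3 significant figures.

≈ 231,000 fish

A = (237000 − 6120)/6120 = 37.72549
P(32) = 237000 / (1 + 37.72549·e^(−0.229·32)) = 237000 / (1 + 37.72549·0.000657)
= 237000 / 1.02478 ≈ 231268.85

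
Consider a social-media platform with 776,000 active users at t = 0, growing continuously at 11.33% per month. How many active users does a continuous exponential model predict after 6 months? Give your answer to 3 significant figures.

≈ 1,530,000 active users

P(6) = 776000 · e^(0.1133·6) = 776000 · e^(0.6798)
= 776000 · 1.97348 ≈ 1531422.81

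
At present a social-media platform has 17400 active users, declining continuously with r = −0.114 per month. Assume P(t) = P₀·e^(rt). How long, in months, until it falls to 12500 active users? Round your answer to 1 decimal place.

12500 = 17400 · e^(-0.114·t)
t = ln(12500/17400) / -0.114 = ln(0.71839) / -0.114 = -0.33074 / -0.114

t ≈ 2.9 months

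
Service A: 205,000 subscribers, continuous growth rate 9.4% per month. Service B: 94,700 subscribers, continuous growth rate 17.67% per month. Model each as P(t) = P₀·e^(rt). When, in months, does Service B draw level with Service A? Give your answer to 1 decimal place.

205000·e^(0.094t) = 94700·e^(0.1767t)
205000/94700 = e^((0.1767 − 0.094)t) → ln(2.16473) = 0.0827·t
t = 0.7723 / 0.0827

t ≈ 9.3 months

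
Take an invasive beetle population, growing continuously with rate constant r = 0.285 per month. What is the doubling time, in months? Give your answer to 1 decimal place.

doubling time = ln(2) / |r| = 0.69315 / 0.285

doubling time ≈ 2.4 months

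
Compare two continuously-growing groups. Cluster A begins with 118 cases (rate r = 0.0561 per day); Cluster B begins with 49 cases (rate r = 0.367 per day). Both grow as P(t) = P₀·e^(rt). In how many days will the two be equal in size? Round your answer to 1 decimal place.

118·e^(0.0561t) = 49·e^(0.367t)
118/49 = e^((0.367 − 0.0561)t) → ln(2.40816) = 0.3109·t
t = 0.87886 / 0.3109

t ≈ 2.8 days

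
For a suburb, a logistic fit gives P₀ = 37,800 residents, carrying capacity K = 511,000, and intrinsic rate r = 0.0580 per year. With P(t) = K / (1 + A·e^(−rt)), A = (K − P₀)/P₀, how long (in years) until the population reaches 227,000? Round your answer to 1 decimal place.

t ≈ 39.7 years

A = (511000 − 37800)/37800 = 12.51852
227000 = 511000/(1 + 12.51852·e^(−0.058t)) → 1 + 12.51852·e^(−0.058t) = 2.2511
e^(−0.058t) = 0.09994 → t = ln(10.006)/0.058 = 2.30318/0.058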